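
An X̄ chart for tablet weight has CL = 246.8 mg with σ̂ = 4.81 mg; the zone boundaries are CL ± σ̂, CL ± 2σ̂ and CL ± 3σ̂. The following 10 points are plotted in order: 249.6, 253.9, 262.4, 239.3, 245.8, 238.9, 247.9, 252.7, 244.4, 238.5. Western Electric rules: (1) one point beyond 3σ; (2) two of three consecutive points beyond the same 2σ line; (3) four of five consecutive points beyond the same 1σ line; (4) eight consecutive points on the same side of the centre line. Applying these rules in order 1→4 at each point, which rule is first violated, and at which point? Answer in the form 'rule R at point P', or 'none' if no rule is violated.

Zone of each point (C = within 1σ̂, B = 1σ̂–2σ̂, A = 2σ̂–3σ̂, * = beyond 3σ̂; sign = side of CL): 1:+C, 2:+B, 3:+*, 4:-B, 5:-C, 6:-B, 7:+C, 8:+B, 9:-C, 10:-B
Rule 1 (one point beyond the 3σ limits) is satisfied at point 3.

rule 1 at point 3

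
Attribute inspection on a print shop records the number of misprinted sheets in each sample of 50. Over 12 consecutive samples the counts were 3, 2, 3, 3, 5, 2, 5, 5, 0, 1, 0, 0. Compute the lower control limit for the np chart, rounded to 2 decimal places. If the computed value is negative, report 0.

p̄ = Σdᵢ / (k·n) = 29 / (12 × 50) = 0.04833
LCL = np̄ − 3·√(np̄(1−p̄)) = 2.4167 − 3 × 1.5165 = -2.1329 → 0 (negative, so LCL = 0)

0.00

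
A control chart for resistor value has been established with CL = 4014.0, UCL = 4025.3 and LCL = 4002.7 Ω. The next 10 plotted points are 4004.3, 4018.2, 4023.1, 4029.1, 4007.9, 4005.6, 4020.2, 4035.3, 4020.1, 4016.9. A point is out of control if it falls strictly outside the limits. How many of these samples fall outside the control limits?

2

Compare each point to [4002.7, 4025.3]: sample 4 = 4029.1 > UCL; sample 8 = 4035.3 > UCL.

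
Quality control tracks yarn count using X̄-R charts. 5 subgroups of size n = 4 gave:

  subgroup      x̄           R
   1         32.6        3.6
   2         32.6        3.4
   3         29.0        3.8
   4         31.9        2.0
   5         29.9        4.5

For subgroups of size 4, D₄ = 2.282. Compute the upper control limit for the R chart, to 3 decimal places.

R̄ = (3.6 + 3.4 + 3.8 + 2.0 + 4.5) / 5 = 17.3000 / 5 = 3.4600
UCL_R = D₄·R̄ = 2.282 × 3.4600 = 7.8957

7.896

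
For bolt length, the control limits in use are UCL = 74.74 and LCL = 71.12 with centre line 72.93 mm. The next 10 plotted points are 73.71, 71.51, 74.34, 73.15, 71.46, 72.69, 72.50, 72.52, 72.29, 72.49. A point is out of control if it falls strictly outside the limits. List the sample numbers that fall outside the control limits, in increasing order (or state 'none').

none

All 10 points lie within [71.12, 74.74].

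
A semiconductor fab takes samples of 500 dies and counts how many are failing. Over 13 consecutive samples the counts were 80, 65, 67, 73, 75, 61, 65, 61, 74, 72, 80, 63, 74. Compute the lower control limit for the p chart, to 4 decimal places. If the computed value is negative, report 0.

0.0934

p̄ = Σdᵢ / (k·n) = 910 / (13 × 500) = 0.14000
LCL = p̄ − 3·√(p̄(1−p̄)/n) = 0.14000 − 3 × 0.01552 = 0.09345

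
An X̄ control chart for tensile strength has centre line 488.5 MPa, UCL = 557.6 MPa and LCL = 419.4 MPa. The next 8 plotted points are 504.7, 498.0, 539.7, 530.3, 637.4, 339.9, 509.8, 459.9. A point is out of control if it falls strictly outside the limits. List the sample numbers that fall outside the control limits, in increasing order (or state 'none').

5, 6

Compare each point to [419.4, 557.6]: sample 5 = 637.4 > UCL; sample 6 = 339.9 < LCL.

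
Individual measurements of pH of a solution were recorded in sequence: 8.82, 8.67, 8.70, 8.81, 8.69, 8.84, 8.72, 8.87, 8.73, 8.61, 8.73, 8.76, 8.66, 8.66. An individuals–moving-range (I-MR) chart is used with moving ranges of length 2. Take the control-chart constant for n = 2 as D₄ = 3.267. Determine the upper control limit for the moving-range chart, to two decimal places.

0.34

Moving ranges: 0.15, 0.03, 0.11, 0.12, 0.15, 0.12, 0.15, 0.14, 0.12, 0.12, 0.03, 0.10, 0.00; M̄R̄ = 1.3400 / 13 = 0.1031
UCL_MR = D₄·M̄R̄ = 3.267 × 0.1031 = 0.3368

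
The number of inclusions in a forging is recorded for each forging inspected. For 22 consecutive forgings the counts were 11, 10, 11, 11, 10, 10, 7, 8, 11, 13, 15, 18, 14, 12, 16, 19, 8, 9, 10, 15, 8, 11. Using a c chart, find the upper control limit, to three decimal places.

21.935

c̄ = (11 + 10 + 11 + 11 + 10 + 10 + 7 + 8 + 11 + 13 + 15 + 18 + 14 + 12 + 16 + 19 + 8 + 9 + 10 + 15 + 8 + 11) / 22 = 257 / 22 = 11.6818
UCL = c̄ + 3√c̄ = 11.6818 + 3 × √11.6818 = 11.6818 + 3 × 3.4179 = 21.9354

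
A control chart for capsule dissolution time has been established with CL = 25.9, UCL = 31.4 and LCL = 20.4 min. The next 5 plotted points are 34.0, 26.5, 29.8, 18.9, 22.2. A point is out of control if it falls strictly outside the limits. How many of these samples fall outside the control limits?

Compare each point to [20.4, 31.4]: sample 1 = 34.0 > UCL; sample 4 = 18.9 < LCL.

2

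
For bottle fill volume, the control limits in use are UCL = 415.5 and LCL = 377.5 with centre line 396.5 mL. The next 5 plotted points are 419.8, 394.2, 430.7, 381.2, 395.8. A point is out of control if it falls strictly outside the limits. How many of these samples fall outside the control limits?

Compare each point to [377.5, 415.5]: sample 1 = 419.8 > UCL; sample 3 = 430.7 > UCL.

2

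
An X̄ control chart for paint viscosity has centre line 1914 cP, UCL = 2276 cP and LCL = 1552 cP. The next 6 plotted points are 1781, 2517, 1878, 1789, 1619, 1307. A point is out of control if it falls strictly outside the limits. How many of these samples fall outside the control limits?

2

Compare each point to [1552, 2276]: sample 2 = 2517 > UCL; sample 6 = 1307 < LCL.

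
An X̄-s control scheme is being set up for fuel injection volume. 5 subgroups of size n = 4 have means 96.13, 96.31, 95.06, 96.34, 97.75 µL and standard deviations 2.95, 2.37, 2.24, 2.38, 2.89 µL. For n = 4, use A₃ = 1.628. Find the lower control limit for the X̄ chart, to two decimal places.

92.14

X̄̄ = (96.13 + 96.31 + 95.06 + 96.34 + 97.75) / 5 = 96.3180
s̄ = (2.95 + 2.37 + 2.24 + 2.38 + 2.89) / 5 = 2.5660
LCL = X̄̄ − A₃·s̄ = 96.3180 − 1.628 × 2.5660 = 92.1406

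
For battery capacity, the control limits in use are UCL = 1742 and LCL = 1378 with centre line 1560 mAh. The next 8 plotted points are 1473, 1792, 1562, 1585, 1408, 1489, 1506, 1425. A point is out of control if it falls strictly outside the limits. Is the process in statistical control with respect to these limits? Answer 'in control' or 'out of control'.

out of control

Compare each point to [1378, 1742]: sample 2 = 1792 > UCL.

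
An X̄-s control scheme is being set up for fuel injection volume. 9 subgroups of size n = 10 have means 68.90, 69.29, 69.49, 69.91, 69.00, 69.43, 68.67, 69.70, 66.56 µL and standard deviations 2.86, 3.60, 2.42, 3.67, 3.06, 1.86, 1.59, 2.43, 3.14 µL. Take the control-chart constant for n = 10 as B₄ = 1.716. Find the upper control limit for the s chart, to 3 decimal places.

s̄ = (2.86 + 3.60 + 2.42 + 3.67 + 3.06 + 1.86 + 1.59 + 2.43 + 3.14) / 9 = 2.7367
UCL_s = B₄·s̄ = 1.716 × 2.7367 = 4.6961

4.696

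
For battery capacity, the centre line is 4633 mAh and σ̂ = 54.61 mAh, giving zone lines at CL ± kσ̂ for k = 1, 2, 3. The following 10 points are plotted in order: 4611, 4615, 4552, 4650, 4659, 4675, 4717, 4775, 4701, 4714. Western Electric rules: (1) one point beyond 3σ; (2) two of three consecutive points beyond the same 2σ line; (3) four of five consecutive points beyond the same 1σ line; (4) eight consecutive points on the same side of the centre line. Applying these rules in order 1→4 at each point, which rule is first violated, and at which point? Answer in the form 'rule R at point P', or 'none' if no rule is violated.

Zone of each point (C = within 1σ̂, B = 1σ̂–2σ̂, A = 2σ̂–3σ̂, * = beyond 3σ̂; sign = side of CL): 1:-C, 2:-C, 3:-B, 4:+C, 5:+C, 6:+C, 7:+B, 8:+A, 9:+B, 10:+B
Rule 3 (four of five consecutive points beyond the same 1σ limit) is satisfied at point 10.

rule 3 at point 10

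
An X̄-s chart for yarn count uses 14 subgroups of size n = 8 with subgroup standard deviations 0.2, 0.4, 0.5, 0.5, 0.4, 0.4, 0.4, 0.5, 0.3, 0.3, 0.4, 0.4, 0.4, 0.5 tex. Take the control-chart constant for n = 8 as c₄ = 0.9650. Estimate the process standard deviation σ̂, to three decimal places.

0.415

s̄ = (0.2 + 0.4 + 0.5 + 0.5 + 0.4 + 0.4 + 0.4 + 0.5 + 0.3 + 0.3 + 0.4 + 0.4 + 0.4 + 0.5) / 14 = 0.4000
σ̂ = s̄ / c₄ = 0.4000 / 0.9650 = 0.4145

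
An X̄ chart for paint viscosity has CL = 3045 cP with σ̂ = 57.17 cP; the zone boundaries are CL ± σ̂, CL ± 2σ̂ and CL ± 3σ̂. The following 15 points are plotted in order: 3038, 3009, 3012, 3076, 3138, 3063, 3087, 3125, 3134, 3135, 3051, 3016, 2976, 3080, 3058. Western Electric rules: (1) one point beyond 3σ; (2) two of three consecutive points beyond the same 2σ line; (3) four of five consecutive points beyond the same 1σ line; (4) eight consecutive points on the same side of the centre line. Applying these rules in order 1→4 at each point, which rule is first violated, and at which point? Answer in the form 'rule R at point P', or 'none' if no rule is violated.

Zone of each point (C = within 1σ̂, B = 1σ̂–2σ̂, A = 2σ̂–3σ̂, * = beyond 3σ̂; sign = side of CL): 1:-C, 2:-C, 3:-C, 4:+C, 5:+B, 6:+C, 7:+C, 8:+B, 9:+B, 10:+B, 11:+C, 12:-C, 13:-B, 14:+C, 15:+C
Rule 4 (eight consecutive points on the same side of the centre line) is satisfied at point 11.

rule 4 at point 11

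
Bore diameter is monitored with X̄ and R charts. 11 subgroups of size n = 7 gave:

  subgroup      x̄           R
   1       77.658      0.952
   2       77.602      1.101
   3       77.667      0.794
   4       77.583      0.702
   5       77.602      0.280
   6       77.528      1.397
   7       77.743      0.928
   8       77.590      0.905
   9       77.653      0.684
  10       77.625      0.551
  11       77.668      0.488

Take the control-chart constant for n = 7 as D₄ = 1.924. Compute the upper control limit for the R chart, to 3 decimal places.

R̄ = (0.952 + 1.101 + 0.794 + 0.702 + 0.280 + 1.397 + 0.928 + 0.905 + 0.684 + 0.551 + 0.488) / 11 = 8.7820 / 11 = 0.7984
UCL_R = D₄·R̄ = 1.924 × 0.7984 = 1.5361

1.536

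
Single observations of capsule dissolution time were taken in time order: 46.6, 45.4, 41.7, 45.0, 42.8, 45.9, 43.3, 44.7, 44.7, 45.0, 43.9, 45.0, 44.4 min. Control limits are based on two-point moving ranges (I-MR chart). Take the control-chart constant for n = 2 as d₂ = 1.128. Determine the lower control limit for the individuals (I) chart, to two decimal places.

X̄ = (46.6 + 45.4 + 41.7 + 45.0 + 42.8 + 45.9 + 43.3 + 44.7 + 44.7 + 45.0 + 43.9 + 45.0 + 44.4) / 13 = 44.4923
Moving ranges: 1.2, 3.7, 3.3, 2.2, 3.1, 2.6, 1.4, 0.0, 0.3, 1.1, 1.1, 0.6; M̄R̄ = 20.6000 / 12 = 1.7167
LCL = X̄ − 3·M̄R̄/d₂ = 44.4923 − 3 × 1.7167 / 1.128 = 39.9267

39.93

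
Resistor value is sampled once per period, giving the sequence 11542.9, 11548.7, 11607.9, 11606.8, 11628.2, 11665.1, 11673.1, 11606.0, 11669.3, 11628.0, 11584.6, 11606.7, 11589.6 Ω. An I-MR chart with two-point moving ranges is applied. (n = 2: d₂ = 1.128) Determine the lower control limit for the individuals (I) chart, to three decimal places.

X̄ = (11542.9 + 11548.7 + 11607.9 + 11606.8 + 11628.2 + 11665.1 + 11673.1 + 11606.0 + 11669.3 + 11628.0 + 11584.6 + 11606.7 + 11589.6) / 13 = 11612.0692
Moving ranges: 5.8, 59.2, 1.1, 21.4, 36.9, 8.0, 67.1, 63.3, 41.3, 43.4, 22.1, 17.1; M̄R̄ = 386.7000 / 12 = 32.2250
LCL = X̄ − 3·M̄R̄/d₂ = 11612.0692 − 3 × 32.2250 / 1.128 = 11526.3644

11526.364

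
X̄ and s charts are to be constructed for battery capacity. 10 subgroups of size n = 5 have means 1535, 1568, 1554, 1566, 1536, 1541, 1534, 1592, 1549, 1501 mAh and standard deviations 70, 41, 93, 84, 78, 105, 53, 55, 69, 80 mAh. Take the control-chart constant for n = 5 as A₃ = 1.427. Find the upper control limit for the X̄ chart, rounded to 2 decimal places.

1651.49

X̄̄ = (1535 + 1568 + 1554 + 1566 + 1536 + 1541 + 1534 + 1592 + 1549 + 1501) / 10 = 1547.6000
s̄ = (70 + 41 + 93 + 84 + 78 + 105 + 53 + 55 + 69 + 80) / 10 = 72.8000
UCL = X̄̄ + A₃·s̄ = 1547.6000 + 1.427 × 72.8000 = 1651.4856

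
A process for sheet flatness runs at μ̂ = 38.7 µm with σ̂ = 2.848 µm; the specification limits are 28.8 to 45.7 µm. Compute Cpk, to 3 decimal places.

0.819

Cpu = (USL − μ̂) / (3σ̂) = (45.7 − 38.7) / (3 × 2.848) = 0.8193; Cpl = (μ̂ − LSL) / (3σ̂) = (38.7 − 28.8) / (3 × 2.848) = 1.1587; Cpk = min(Cpu, Cpl) = 0.8193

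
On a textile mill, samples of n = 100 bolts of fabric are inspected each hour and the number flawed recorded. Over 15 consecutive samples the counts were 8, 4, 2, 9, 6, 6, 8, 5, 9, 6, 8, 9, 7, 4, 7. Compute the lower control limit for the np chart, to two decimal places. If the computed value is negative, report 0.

0.00

p̄ = Σdᵢ / (k·n) = 98 / (15 × 100) = 0.06533
LCL = np̄ − 3·√(np̄(1−p̄)) = 6.5333 − 3 × 2.4711 = -0.8801 → 0 (negative, so LCL = 0)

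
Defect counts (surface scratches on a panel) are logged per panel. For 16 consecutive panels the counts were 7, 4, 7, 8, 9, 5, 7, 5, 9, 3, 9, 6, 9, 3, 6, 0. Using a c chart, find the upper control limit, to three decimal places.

13.449

c̄ = (7 + 4 + 7 + 8 + 9 + 5 + 7 + 5 + 9 + 3 + 9 + 6 + 9 + 3 + 6 + 0) / 16 = 97 / 16 = 6.0625
UCL = c̄ + 3√c̄ = 6.0625 + 3 × √6.0625 = 6.0625 + 3 × 2.4622 = 13.4491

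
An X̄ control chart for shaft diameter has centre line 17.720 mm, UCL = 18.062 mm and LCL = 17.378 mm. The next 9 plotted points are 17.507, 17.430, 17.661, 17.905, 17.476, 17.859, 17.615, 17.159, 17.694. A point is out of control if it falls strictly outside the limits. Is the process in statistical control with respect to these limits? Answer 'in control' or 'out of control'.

Compare each point to [17.378, 18.062]: sample 8 = 17.159 < LCL.

out of control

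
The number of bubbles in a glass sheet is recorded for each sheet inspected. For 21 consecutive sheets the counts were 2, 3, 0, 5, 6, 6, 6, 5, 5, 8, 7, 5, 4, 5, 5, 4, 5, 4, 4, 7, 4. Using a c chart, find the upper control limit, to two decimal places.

c̄ = (2 + 3 + 0 + 5 + 6 + 6 + 6 + 5 + 5 + 8 + 7 + 5 + 4 + 5 + 5 + 4 + 5 + 4 + 4 + 7 + 4) / 21 = 100 / 21 = 4.7619
UCL = c̄ + 3√c̄ = 4.7619 + 3 × √4.7619 = 4.7619 + 3 × 2.1822 = 11.3084

11.31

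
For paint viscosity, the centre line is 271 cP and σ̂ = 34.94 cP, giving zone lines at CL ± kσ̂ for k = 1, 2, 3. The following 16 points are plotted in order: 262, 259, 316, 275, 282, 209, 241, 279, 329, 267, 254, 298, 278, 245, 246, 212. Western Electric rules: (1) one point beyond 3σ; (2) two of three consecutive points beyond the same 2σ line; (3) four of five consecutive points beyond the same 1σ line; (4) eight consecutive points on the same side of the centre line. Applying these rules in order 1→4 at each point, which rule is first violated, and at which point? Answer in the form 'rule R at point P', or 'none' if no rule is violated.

Zone of each point (C = within 1σ̂, B = 1σ̂–2σ̂, A = 2σ̂–3σ̂, * = beyond 3σ̂; sign = side of CL): 1:-C, 2:-C, 3:+B, 4:+C, 5:+C, 6:-B, 7:-C, 8:+C, 9:+B, 10:-C, 11:-C, 12:+C, 13:+C, 14:-C, 15:-C, 16:-B
No rule fires across all 16 points.

none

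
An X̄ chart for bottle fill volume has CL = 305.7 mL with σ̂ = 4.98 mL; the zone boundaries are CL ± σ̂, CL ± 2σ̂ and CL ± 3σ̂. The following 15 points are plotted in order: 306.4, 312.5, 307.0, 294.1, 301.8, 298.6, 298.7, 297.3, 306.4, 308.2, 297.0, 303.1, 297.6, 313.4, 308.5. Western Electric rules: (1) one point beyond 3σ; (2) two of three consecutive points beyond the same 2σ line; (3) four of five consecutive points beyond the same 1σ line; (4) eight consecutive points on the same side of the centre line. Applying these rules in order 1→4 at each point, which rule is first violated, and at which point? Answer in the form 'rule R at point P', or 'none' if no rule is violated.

rule 3 at point 8

Zone of each point (C = within 1σ̂, B = 1σ̂–2σ̂, A = 2σ̂–3σ̂, * = beyond 3σ̂; sign = side of CL): 1:+C, 2:+B, 3:+C, 4:-A, 5:-C, 6:-B, 7:-B, 8:-B, 9:+C, 10:+C, 11:-B, 12:-C, 13:-B, 14:+B, 15:+C
Rule 3 (four of five consecutive points beyond the same 1σ limit) is satisfied at point 8.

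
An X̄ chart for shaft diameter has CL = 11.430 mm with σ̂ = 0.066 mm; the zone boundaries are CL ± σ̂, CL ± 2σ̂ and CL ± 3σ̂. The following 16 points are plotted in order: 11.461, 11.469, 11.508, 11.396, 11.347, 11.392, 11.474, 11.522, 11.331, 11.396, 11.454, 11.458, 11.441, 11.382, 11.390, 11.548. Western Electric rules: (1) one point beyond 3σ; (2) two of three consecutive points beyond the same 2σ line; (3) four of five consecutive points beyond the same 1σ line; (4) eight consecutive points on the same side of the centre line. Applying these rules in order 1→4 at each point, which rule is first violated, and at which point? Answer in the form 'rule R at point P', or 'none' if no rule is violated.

none

Zone of each point (C = within 1σ̂, B = 1σ̂–2σ̂, A = 2σ̂–3σ̂, * = beyond 3σ̂; sign = side of CL): 1:+C, 2:+C, 3:+B, 4:-C, 5:-B, 6:-C, 7:+C, 8:+B, 9:-B, 10:-C, 11:+C, 12:+C, 13:+C, 14:-C, 15:-C, 16:+B
No rule fires across all 16 points.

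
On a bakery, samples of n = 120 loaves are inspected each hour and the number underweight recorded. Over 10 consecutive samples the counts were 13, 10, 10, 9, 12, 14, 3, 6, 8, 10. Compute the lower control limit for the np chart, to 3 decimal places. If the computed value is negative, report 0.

p̄ = Σdᵢ / (k·n) = 95 / (10 × 120) = 0.07917
LCL = np̄ − 3·√(np̄(1−p̄)) = 9.5000 − 3 × 2.9577 = 0.6269

0.627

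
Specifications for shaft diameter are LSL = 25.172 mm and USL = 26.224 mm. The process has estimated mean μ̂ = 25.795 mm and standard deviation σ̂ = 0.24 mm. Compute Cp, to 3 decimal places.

0.731

Cp = (USL − LSL) / (6σ̂) = (26.224 − 25.172) / (6 × 0.24) = 1.0520 / 1.4400 = 0.7306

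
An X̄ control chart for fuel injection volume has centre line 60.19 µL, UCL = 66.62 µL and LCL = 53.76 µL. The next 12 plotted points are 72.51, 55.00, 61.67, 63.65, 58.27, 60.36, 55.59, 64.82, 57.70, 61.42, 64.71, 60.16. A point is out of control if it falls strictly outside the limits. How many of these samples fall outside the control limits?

1

Compare each point to [53.76, 66.62]: sample 1 = 72.51 > UCL.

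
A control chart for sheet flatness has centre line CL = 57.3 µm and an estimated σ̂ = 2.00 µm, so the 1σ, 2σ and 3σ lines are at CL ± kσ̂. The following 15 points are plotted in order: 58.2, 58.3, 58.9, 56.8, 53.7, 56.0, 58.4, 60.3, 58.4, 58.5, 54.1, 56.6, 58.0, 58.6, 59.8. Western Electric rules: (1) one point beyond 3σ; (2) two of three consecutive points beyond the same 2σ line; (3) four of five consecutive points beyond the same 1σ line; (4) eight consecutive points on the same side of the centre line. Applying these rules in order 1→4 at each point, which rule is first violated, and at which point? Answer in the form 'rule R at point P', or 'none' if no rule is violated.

Zone of each point (C = within 1σ̂, B = 1σ̂–2σ̂, A = 2σ̂–3σ̂, * = beyond 3σ̂; sign = side of CL): 1:+C, 2:+C, 3:+C, 4:-C, 5:-B, 6:-C, 7:+C, 8:+B, 9:+C, 10:+C, 11:-B, 12:-C, 13:+C, 14:+C, 15:+B
No rule fires across all 15 points.

none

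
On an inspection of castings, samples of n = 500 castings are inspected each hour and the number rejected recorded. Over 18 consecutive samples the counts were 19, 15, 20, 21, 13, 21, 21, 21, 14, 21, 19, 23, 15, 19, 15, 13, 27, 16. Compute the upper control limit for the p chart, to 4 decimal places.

p̄ = Σdᵢ / (k·n) = 333 / (18 × 500) = 0.03700
UCL = p̄ + 3·√(p̄(1−p̄)/n) = 0.03700 + 3 × √(0.03700×0.96300/500) = 0.03700 + 3 × 0.00844 = 0.06233

0.0623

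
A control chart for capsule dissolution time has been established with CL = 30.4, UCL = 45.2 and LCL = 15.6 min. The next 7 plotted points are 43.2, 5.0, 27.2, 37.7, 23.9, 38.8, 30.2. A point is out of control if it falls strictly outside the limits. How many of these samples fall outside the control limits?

1

Compare each point to [15.6, 45.2]: sample 2 = 5.0 < LCL.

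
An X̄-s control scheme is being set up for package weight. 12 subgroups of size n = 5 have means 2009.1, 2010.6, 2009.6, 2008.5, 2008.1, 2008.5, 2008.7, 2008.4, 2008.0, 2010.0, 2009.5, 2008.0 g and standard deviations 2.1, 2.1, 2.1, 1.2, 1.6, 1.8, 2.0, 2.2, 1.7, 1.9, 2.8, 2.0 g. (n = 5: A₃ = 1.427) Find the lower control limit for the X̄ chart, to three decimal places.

X̄̄ = (2009.1 + 2010.6 + 2009.6 + 2008.5 + 2008.1 + 2008.5 + 2008.7 + 2008.4 + 2008.0 + 2010.0 + 2009.5 + 2008.0) / 12 = 2008.9167
s̄ = (2.1 + 2.1 + 2.1 + 1.2 + 1.6 + 1.8 + 2.0 + 2.2 + 1.7 + 1.9 + 2.8 + 2.0) / 12 = 1.9583
LCL = X̄̄ − A₃·s̄ = 2008.9167 − 1.427 × 1.9583 = 2006.1221

2006.122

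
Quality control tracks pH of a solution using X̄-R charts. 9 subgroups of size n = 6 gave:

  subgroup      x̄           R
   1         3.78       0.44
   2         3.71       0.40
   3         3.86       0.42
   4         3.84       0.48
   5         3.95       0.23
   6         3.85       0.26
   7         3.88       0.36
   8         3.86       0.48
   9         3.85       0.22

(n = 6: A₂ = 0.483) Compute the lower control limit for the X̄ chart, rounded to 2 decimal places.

X̄̄ = (3.78 + 3.71 + 3.86 + 3.84 + 3.95 + 3.85 + 3.88 + 3.86 + 3.85) / 9 = 34.5800 / 9 = 3.8422
R̄ = (0.44 + 0.40 + 0.42 + 0.48 + 0.23 + 0.26 + 0.36 + 0.48 + 0.22) / 9 = 3.2900 / 9 = 0.3656
LCL = X̄̄ − A₂·R̄ = 3.8422 − 0.483 × 0.3656 = 3.6657

3.67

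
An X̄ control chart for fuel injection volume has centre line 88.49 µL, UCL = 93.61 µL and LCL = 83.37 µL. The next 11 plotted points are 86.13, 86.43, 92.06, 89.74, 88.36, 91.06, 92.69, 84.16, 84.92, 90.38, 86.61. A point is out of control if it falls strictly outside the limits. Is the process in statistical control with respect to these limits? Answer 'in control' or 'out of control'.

All 11 points lie within [83.37, 93.61].

in control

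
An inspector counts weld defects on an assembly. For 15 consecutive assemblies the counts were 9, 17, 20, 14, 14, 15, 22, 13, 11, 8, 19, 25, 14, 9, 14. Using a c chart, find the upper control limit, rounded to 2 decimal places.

26.53

c̄ = (9 + 17 + 20 + 14 + 14 + 15 + 22 + 13 + 11 + 8 + 19 + 25 + 14 + 9 + 14) / 15 = 224 / 15 = 14.9333
UCL = c̄ + 3√c̄ = 14.9333 + 3 × √14.9333 = 14.9333 + 3 × 3.8644 = 26.5264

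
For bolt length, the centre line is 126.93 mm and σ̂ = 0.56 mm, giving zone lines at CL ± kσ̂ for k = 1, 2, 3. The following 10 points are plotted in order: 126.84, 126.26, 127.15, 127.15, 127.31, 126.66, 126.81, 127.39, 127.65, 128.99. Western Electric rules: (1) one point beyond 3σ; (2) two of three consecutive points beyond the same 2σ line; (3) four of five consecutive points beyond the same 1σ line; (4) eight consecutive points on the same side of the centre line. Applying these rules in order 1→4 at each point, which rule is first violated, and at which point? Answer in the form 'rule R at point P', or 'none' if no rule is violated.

Zone of each point (C = within 1σ̂, B = 1σ̂–2σ̂, A = 2σ̂–3σ̂, * = beyond 3σ̂; sign = side of CL): 1:-C, 2:-B, 3:+C, 4:+C, 5:+C, 6:-C, 7:-C, 8:+C, 9:+B, 10:+*
Rule 1 (one point beyond the 3σ limits) is satisfied at point 10.

rule 1 at point 10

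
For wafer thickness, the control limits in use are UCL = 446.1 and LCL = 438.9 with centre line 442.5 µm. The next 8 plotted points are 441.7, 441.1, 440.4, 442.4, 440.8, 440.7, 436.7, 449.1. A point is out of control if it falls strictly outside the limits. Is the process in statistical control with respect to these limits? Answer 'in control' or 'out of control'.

Compare each point to [438.9, 446.1]: sample 7 = 436.7 < LCL; sample 8 = 449.1 > UCL.

out of control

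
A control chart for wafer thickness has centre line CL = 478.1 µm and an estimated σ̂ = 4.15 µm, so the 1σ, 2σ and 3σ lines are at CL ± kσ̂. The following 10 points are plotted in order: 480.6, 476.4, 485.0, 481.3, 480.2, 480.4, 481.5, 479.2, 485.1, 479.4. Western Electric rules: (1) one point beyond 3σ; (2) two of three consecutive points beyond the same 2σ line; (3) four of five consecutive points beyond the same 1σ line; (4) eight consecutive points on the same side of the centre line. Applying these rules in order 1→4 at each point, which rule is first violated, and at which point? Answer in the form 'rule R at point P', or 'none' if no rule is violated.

rule 4 at point 10

Zone of each point (C = within 1σ̂, B = 1σ̂–2σ̂, A = 2σ̂–3σ̂, * = beyond 3σ̂; sign = side of CL): 1:+C, 2:-C, 3:+B, 4:+C, 5:+C, 6:+C, 7:+C, 8:+C, 9:+B, 10:+C
Rule 4 (eight consecutive points on the same side of the centre line) is satisfied at point 10.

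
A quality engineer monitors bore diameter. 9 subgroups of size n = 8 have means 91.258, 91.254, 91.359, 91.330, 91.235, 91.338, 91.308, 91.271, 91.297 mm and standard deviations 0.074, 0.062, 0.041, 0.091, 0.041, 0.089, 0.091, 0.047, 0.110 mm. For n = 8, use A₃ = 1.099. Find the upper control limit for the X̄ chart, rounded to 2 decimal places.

X̄̄ = (91.258 + 91.254 + 91.359 + 91.330 + 91.235 + 91.338 + 91.308 + 91.271 + 91.297) / 9 = 91.2944
s̄ = (0.074 + 0.062 + 0.041 + 0.091 + 0.041 + 0.089 + 0.091 + 0.047 + 0.110) / 9 = 0.0718
UCL = X̄̄ + A₃·s̄ = 91.2944 + 1.099 × 0.0718 = 91.3733

91.37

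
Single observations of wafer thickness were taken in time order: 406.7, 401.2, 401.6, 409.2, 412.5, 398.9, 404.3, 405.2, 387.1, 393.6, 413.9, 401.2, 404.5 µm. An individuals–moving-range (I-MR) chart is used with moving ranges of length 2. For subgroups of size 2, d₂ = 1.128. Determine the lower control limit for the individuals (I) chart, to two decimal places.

X̄ = (406.7 + 401.2 + 401.6 + 409.2 + 412.5 + 398.9 + 404.3 + 405.2 + 387.1 + 393.6 + 413.9 + 401.2 + 404.5) / 13 = 403.0692
Moving ranges: 5.5, 0.4, 7.6, 3.3, 13.6, 5.4, 0.9, 18.1, 6.5, 20.3, 12.7, 3.3; M̄R̄ = 97.6000 / 12 = 8.1333
LCL = X̄ − 3·M̄R̄/d₂ = 403.0692 − 3 × 8.1333 / 1.128 = 381.4380

381.44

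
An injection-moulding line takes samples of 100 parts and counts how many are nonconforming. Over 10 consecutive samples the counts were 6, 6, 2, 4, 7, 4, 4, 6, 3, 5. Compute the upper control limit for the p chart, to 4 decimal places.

p̄ = Σdᵢ / (k·n) = 47 / (10 × 100) = 0.04700
UCL = p̄ + 3·√(p̄(1−p̄)/n) = 0.04700 + 3 × √(0.04700×0.95300/100) = 0.04700 + 3 × 0.02116 = 0.11049

0.1105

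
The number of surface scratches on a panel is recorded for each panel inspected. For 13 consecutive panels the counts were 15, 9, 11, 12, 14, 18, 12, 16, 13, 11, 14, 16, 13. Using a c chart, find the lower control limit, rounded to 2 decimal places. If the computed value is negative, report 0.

2.41

c̄ = (15 + 9 + 11 + 12 + 14 + 18 + 12 + 16 + 13 + 11 + 14 + 16 + 13) / 13 = 174 / 13 = 13.3846
LCL = c̄ − 3√c̄ = 13.3846 − 3 × 3.6585 = 2.4091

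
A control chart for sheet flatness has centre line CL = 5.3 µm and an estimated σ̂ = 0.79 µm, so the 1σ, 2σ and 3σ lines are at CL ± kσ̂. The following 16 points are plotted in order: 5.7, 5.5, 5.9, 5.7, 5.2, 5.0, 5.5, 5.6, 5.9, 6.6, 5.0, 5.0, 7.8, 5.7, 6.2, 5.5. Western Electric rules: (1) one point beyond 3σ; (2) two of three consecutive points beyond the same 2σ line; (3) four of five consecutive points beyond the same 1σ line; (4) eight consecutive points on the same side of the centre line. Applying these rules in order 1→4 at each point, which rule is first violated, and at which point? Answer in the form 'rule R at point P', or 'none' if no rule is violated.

rule 1 at point 13

Zone of each point (C = within 1σ̂, B = 1σ̂–2σ̂, A = 2σ̂–3σ̂, * = beyond 3σ̂; sign = side of CL): 1:+C, 2:+C, 3:+C, 4:+C, 5:-C, 6:-C, 7:+C, 8:+C, 9:+C, 10:+B, 11:-C, 12:-C, 13:+*, 14:+C, 15:+B, 16:+C
Rule 1 (one point beyond the 3σ limits) is satisfied at point 13.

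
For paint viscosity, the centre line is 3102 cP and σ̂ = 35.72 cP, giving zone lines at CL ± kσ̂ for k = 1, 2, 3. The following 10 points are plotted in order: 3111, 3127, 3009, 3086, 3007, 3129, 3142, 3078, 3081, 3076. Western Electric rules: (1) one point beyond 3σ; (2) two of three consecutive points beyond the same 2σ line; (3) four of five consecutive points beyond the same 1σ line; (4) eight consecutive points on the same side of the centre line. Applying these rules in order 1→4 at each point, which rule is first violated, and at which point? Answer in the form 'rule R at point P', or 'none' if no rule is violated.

Zone of each point (C = within 1σ̂, B = 1σ̂–2σ̂, A = 2σ̂–3σ̂, * = beyond 3σ̂; sign = side of CL): 1:+C, 2:+C, 3:-A, 4:-C, 5:-A, 6:+C, 7:+B, 8:-C, 9:-C, 10:-C
Rule 2 (two of three consecutive points beyond the same 2σ limit) is satisfied at point 5.

rule 2 at point 5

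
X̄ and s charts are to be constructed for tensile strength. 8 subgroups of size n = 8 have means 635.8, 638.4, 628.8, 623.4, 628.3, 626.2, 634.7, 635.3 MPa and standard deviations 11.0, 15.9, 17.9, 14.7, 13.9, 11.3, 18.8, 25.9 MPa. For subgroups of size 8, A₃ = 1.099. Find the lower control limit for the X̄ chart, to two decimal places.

613.59

X̄̄ = (635.8 + 638.4 + 628.8 + 623.4 + 628.3 + 626.2 + 634.7 + 635.3) / 8 = 631.3625
s̄ = (11.0 + 15.9 + 17.9 + 14.7 + 13.9 + 11.3 + 18.8 + 25.9) / 8 = 16.1750
LCL = X̄̄ − A₃·s̄ = 631.3625 − 1.099 × 16.1750 = 613.5862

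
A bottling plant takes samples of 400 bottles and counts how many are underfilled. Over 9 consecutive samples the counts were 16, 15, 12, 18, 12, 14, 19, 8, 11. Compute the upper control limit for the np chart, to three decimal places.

p̄ = Σdᵢ / (k·n) = 125 / (9 × 400) = 0.03472
UCL = np̄ + 3·√(np̄(1−p̄)) = 13.8889 + 3 × √(13.8889×0.96528) = 13.8889 + 3 × 3.6615 = 24.8734

24.873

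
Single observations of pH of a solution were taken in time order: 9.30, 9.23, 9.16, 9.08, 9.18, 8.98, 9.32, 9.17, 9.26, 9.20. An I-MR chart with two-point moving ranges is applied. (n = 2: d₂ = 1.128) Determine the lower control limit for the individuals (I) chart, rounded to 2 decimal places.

8.85

X̄ = (9.30 + 9.23 + 9.16 + 9.08 + 9.18 + 8.98 + 9.32 + 9.17 + 9.26 + 9.20) / 10 = 9.1880
Moving ranges: 0.07, 0.07, 0.08, 0.10, 0.20, 0.34, 0.15, 0.09, 0.06; M̄R̄ = 1.1600 / 9 = 0.1289
LCL = X̄ − 3·M̄R̄/d₂ = 9.1880 − 3 × 0.1289 / 1.128 = 8.8452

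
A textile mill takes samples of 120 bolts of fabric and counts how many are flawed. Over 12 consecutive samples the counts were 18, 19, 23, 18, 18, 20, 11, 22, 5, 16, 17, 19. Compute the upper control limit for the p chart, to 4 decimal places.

p̄ = Σdᵢ / (k·n) = 206 / (12 × 120) = 0.14306
UCL = p̄ + 3·√(p̄(1−p̄)/n) = 0.14306 + 3 × √(0.14306×0.85694/120) = 0.14306 + 3 × 0.03196 = 0.23894

0.2389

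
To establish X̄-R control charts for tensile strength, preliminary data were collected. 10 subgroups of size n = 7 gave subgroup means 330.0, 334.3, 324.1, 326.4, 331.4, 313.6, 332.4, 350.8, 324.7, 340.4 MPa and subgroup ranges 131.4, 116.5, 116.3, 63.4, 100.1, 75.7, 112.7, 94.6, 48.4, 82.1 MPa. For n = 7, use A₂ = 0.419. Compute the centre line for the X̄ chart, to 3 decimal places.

330.810

X̄̄ = (330.0 + 334.3 + 324.1 + 326.4 + 331.4 + 313.6 + 332.4 + 350.8 + 324.7 + 340.4) / 10 = 3308.1000 / 10 = 330.8100
CL = X̄̄ = 330.8100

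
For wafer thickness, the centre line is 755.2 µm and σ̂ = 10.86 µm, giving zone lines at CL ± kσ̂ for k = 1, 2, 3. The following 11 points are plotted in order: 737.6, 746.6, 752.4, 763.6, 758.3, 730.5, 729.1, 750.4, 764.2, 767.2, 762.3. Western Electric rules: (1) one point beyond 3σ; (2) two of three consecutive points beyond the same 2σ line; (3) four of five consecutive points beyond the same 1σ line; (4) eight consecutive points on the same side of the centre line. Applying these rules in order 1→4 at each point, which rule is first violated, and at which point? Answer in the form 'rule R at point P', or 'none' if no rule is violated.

rule 2 at point 7

Zone of each point (C = within 1σ̂, B = 1σ̂–2σ̂, A = 2σ̂–3σ̂, * = beyond 3σ̂; sign = side of CL): 1:-B, 2:-C, 3:-C, 4:+C, 5:+C, 6:-A, 7:-A, 8:-C, 9:+C, 10:+B, 11:+C
Rule 2 (two of three consecutive points beyond the same 2σ limit) is satisfied at point 7.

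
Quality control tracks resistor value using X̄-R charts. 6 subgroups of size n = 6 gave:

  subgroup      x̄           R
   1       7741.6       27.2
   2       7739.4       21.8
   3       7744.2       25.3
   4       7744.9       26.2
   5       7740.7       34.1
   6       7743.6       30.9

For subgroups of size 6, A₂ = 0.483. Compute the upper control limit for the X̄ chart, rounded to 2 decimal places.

X̄̄ = (7741.6 + 7739.4 + 7744.2 + 7744.9 + 7740.7 + 7743.6) / 6 = 46454.4000 / 6 = 7742.4000
R̄ = (27.2 + 21.8 + 25.3 + 26.2 + 34.1 + 30.9) / 6 = 165.5000 / 6 = 27.5833
UCL = X̄̄ + A₂·R̄ = 7742.4000 + 0.483 × 27.5833 = 7755.7228

7755.72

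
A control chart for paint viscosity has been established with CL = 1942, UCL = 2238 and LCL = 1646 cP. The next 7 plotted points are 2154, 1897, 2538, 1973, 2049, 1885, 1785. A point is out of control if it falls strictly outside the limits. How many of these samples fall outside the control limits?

Compare each point to [1646, 2238]: sample 3 = 2538 > UCL.

1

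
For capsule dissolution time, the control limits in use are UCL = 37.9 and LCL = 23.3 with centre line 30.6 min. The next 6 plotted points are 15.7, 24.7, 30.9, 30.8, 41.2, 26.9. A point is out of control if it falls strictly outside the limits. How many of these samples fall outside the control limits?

2

Compare each point to [23.3, 37.9]: sample 1 = 15.7 < LCL; sample 5 = 41.2 > UCL.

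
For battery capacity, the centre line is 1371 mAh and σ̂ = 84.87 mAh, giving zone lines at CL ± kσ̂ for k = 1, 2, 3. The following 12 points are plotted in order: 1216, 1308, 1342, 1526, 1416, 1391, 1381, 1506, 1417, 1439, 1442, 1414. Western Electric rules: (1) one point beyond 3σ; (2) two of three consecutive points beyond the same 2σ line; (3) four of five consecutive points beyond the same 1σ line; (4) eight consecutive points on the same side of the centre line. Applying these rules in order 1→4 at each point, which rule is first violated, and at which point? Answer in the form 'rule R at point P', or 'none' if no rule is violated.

rule 4 at point 11

Zone of each point (C = within 1σ̂, B = 1σ̂–2σ̂, A = 2σ̂–3σ̂, * = beyond 3σ̂; sign = side of CL): 1:-B, 2:-C, 3:-C, 4:+B, 5:+C, 6:+C, 7:+C, 8:+B, 9:+C, 10:+C, 11:+C, 12:+C
Rule 4 (eight consecutive points on the same side of the centre line) is satisfied at point 11.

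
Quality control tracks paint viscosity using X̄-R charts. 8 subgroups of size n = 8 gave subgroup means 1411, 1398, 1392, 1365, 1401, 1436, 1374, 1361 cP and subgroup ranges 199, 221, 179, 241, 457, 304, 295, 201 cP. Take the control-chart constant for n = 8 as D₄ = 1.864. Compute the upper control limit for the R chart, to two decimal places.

R̄ = (199 + 221 + 179 + 241 + 457 + 304 + 295 + 201) / 8 = 2097.0000 / 8 = 262.1250
UCL_R = D₄·R̄ = 1.864 × 262.1250 = 488.6010

488.60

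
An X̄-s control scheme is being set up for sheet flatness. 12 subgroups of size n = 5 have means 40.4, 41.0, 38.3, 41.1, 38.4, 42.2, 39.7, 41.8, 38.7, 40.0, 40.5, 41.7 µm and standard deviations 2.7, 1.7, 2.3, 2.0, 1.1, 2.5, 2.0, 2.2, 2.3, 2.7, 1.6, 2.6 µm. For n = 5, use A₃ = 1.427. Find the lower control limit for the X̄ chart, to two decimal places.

X̄̄ = (40.4 + 41.0 + 38.3 + 41.1 + 38.4 + 42.2 + 39.7 + 41.8 + 38.7 + 40.0 + 40.5 + 41.7) / 12 = 40.3167
s̄ = (2.7 + 1.7 + 2.3 + 2.0 + 1.1 + 2.5 + 2.0 + 2.2 + 2.3 + 2.7 + 1.6 + 2.6) / 12 = 2.1417
LCL = X̄̄ − A₃·s̄ = 40.3167 − 1.427 × 2.1417 = 37.2605

37.26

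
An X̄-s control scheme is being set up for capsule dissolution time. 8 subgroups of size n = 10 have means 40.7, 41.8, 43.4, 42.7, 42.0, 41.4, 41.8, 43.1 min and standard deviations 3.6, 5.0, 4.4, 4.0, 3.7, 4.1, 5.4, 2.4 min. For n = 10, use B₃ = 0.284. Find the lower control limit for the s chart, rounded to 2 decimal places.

s̄ = (3.6 + 5.0 + 4.4 + 4.0 + 3.7 + 4.1 + 5.4 + 2.4) / 8 = 4.0750
LCL_s = B₃·s̄ = 0.284 × 4.0750 = 1.1573

1.16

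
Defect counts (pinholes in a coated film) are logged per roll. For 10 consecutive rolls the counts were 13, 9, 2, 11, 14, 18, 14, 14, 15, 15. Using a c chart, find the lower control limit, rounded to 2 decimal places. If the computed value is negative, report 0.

1.89

c̄ = (13 + 9 + 2 + 11 + 14 + 18 + 14 + 14 + 15 + 15) / 10 = 125 / 10 = 12.5000
LCL = c̄ − 3√c̄ = 12.5000 − 3 × 3.5355 = 1.8934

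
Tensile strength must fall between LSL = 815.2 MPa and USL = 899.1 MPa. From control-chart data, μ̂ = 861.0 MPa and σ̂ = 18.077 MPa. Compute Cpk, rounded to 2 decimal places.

Cpu = (USL − μ̂) / (3σ̂) = (899.1 − 861.0) / (3 × 18.077) = 0.7026; Cpl = (μ̂ − LSL) / (3σ̂) = (861.0 − 815.2) / (3 × 18.077) = 0.8445; Cpk = min(Cpu, Cpl) = 0.7026

0.70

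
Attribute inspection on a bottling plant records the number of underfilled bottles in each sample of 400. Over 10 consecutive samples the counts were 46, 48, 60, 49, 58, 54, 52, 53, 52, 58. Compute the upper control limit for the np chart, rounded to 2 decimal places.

73.34

p̄ = Σdᵢ / (k·n) = 530 / (10 × 400) = 0.13250
UCL = np̄ + 3·√(np̄(1−p̄)) = 53.0000 + 3 × √(53.0000×0.86750) = 53.0000 + 3 × 6.7807 = 73.3420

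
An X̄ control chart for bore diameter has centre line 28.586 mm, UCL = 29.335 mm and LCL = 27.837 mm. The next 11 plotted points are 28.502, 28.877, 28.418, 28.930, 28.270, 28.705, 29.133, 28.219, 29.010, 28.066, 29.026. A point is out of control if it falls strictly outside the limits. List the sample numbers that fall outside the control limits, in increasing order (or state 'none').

none

All 11 points lie within [27.837, 29.335].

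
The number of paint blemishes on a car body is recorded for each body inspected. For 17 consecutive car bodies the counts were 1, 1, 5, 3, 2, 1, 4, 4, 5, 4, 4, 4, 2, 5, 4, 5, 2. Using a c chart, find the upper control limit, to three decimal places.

8.739

c̄ = (1 + 1 + 5 + 3 + 2 + 1 + 4 + 4 + 5 + 4 + 4 + 4 + 2 + 5 + 4 + 5 + 2) / 17 = 56 / 17 = 3.2941
UCL = c̄ + 3√c̄ = 3.2941 + 3 × √3.2941 = 3.2941 + 3 × 1.8150 = 8.7390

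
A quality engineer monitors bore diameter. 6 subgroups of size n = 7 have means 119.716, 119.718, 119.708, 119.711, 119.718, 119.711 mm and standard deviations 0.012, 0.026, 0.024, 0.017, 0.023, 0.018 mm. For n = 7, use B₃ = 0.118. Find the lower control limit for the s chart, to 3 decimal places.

0.002

s̄ = (0.012 + 0.026 + 0.024 + 0.017 + 0.023 + 0.018) / 6 = 0.0200
LCL_s = B₃·s̄ = 0.118 × 0.0200 = 0.0024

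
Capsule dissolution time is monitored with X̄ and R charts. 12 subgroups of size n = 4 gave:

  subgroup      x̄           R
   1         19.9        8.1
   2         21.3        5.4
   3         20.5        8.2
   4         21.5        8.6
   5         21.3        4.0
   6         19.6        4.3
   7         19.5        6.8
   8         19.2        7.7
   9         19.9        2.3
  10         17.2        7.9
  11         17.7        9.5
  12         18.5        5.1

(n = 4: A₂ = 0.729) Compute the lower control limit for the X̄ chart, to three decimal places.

14.943

X̄̄ = (19.9 + 21.3 + 20.5 + 21.5 + 21.3 + 19.6 + 19.5 + 19.2 + 19.9 + 17.2 + 17.7 + 18.5) / 12 = 236.1000 / 12 = 19.6750
R̄ = (8.1 + 5.4 + 8.2 + 8.6 + 4.0 + 4.3 + 6.8 + 7.7 + 2.3 + 7.9 + 9.5 + 5.1) / 12 = 77.9000 / 12 = 6.4917
LCL = X̄̄ − A₂·R̄ = 19.6750 − 0.729 × 6.4917 = 14.9426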